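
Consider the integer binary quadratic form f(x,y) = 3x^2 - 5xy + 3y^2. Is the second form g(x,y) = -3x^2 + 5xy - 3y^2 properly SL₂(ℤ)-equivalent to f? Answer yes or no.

D₁ = -11, D₂ = -11
f: translate: b→1 (≡-5 mod 6), so (3,-5,3)→(3,1,1)
f: flip: (3,1,1)→(1,-1,3)
f: translate: b→1 (≡-1 mod 2), so (1,-1,3)→(1,1,3)
f: reduced (well bottom): (1,1,3) with a≤c, −a<b≤a
g is negative-definite; reduce −g:
−g: translate: b→1 (≡-5 mod 6), so (3,-5,3)→(3,1,1)
−g: flip: (3,1,1)→(1,-1,3)
−g: translate: b→1 (≡-1 mod 2), so (1,-1,3)→(1,1,3)
−g: reduced (well bottom): (1,1,3) with a≤c, −a<b≤a
flip sign back: reduced form of g is (-1,-1,-3)
reduced forms (1, 1, 3) vs (-1, -1, -3) ⇒ inequivalent

no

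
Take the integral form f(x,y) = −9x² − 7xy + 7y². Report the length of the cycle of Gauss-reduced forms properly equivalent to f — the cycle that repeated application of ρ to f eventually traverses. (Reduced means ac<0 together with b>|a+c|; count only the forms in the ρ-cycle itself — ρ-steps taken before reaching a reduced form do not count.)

D = 301, ⌊√D⌋ = 17
descent: ρ → (7,7,-9)  [lands on river]
river: ρ → (-9,11,5)
river: ρ → (5,9,-11)
river: ρ → (-11,13,3)
river: ρ → (3,17,-1)
river: ρ → (-1,17,3)
river: ρ → (3,13,-11)
river: ρ → (-11,9,5)
river: ρ → (5,11,-9)
river: ρ → (-9,7,7)
ρ-cycle length = 10 (tail of 1 descent step not counted)

10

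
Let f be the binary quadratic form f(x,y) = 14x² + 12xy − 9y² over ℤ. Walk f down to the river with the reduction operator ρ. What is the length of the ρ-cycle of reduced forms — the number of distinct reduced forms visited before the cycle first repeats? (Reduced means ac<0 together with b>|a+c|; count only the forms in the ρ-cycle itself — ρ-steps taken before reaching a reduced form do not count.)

D = 648, ⌊√D⌋ = 25
river: ρ → (-9,24,2)
river: ρ → (2,24,-9)
river: ρ → (-9,12,14)
river: ρ → (14,16,-7)
river: ρ → (-7,12,18)
river: ρ → (18,24,-1)
river: ρ → (-1,24,18)
river: ρ → (18,12,-7)
river: ρ → (-7,16,14)
river: ρ → (14,12,-9)
ρ-cycle length = 10 (tail of 0 descent steps not counted)

10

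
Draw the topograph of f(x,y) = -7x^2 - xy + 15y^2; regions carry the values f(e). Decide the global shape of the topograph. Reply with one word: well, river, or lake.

D = b²−4ac = (-1)² − 4·(-7)·15 = 421
D > 0 non-square ⇒ indefinite ⇒ periodic river

river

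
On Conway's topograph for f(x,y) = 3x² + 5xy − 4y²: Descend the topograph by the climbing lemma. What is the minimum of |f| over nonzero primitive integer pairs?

river: ρ → (-4,3,4)
river: ρ → (4,5,-3)
river: ρ → (-3,7,2)
river: ρ → (2,5,-6)
river: ρ → (-6,7,1)
river: ρ → (1,7,-6)
river: ρ → (-6,5,2)
river: ρ → (2,7,-3)
river: ρ → (-3,5,4)
river: ρ → (4,3,-4)
river: ρ → (-4,5,3)
river: ρ → (3,7,-2)
river: ρ → (-2,5,6)
river: ρ → (6,7,-1)
river: ρ → (-1,7,6)
river: ρ → (6,5,-2)
river: ρ → (-2,7,3)
river: ρ → (3,5,-4)
closes: descent 0, river 18
min |a| on river = 1

1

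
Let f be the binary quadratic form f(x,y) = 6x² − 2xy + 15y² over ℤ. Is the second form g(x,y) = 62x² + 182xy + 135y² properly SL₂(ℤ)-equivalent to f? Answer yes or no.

D₁ = -356, D₂ = -356
f: reduced (well bottom): (6,-2,15) with a≤c, −a<b≤a
g: translate: b→58 (≡182 mod 124), so (62,182,135)→(62,58,15)
g: flip: (62,58,15)→(15,-58,62)
g: translate: b→2 (≡-58 mod 30), so (15,-58,62)→(15,2,6)
g: flip: (15,2,6)→(6,-2,15)
g: reduced (well bottom): (6,-2,15) with a≤c, −a<b≤a
reduced forms (6, -2, 15) vs (6, -2, 15) ⇒ equivalent

yes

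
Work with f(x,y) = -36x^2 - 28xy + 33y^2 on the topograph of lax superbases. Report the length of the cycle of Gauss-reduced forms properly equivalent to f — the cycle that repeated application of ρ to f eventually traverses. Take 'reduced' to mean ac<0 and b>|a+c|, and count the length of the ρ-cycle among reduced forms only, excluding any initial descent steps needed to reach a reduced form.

D = 5536, ⌊√D⌋ = 74
descent: ρ → (33,28,-36)  [lands on river]
river: ρ → (-36,44,25)
river: ρ → (25,56,-24)
river: ρ → (-24,40,41)
river: ρ → (41,42,-23)
river: ρ → (-23,50,33)
river: ρ → (33,16,-40)
river: ρ → (-40,64,9)
river: ρ → (9,62,-47)
river: ρ → (-47,32,24)
river: ρ → (24,64,-15)
river: ρ → (-15,56,40)
river: ρ → (40,24,-31)
river: ρ → (-31,38,33)
ρ-cycle length = 14 (tail of 1 descent step not counted)

14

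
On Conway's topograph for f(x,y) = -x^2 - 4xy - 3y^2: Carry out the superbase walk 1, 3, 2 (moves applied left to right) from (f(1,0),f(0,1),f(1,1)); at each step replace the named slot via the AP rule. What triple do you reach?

start (-1,-3,-8) = (f(1,0),f(0,1),f(1,1))
replace slot 1: 2·((-3)+(-8)) − (-1) = -21 → (-21,-3,-8)
replace slot 3: 2·((-21)+(-3)) − (-8) = -40 → (-21,-3,-40)
replace slot 2: 2·((-21)+(-40)) − (-3) = -119 → (-21,-119,-40)

-21,-119,-40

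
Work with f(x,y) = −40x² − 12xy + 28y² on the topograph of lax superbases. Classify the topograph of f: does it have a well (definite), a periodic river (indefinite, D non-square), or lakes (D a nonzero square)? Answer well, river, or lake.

D = b²−4ac = (-12)² − 4·(-40)·28 = 4624
D = 68² is a perfect square ⇒ form factors over ℤ ⇒ lakes

lake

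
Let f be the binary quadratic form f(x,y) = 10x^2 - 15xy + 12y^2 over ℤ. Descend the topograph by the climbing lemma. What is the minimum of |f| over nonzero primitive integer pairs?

translate: b→5 (≡-15 mod 20), so (10,-15,12)→(10,5,7)
flip: (10,5,7)→(7,-5,10)
reduced (well bottom): (7,-5,10) with a≤c, −a<b≤a
well minimum = a = 7

7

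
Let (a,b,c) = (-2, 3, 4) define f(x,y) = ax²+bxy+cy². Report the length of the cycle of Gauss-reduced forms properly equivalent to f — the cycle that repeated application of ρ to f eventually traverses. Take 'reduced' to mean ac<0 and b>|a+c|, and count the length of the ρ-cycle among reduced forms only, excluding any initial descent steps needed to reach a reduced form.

D = 41, ⌊√D⌋ = 6
river: ρ → (4,5,-1)
river: ρ → (-1,5,4)
river: ρ → (4,3,-2)
river: ρ → (-2,5,2)
river: ρ → (2,3,-4)
river: ρ → (-4,5,1)
river: ρ → (1,5,-4)
river: ρ → (-4,3,2)
river: ρ → (2,5,-2)
river: ρ → (-2,3,4)
ρ-cycle length = 10 (tail of 0 descent steps not counted)

10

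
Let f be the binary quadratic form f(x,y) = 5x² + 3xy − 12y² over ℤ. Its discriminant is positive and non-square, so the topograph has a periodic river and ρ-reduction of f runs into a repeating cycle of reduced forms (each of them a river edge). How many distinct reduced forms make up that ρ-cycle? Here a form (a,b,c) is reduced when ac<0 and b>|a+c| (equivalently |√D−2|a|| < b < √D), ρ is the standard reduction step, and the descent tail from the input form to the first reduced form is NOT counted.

D = 249, ⌊√D⌋ = 15
descent: ρ → (-12,-3,5)
descent: ρ → (5,13,-4)  [lands on river]
river: ρ → (-4,11,8)
river: ρ → (8,5,-7)
river: ρ → (-7,9,6)
river: ρ → (6,15,-1)
river: ρ → (-1,15,6)
river: ρ → (6,9,-7)
river: ρ → (-7,5,8)
river: ρ → (8,11,-4)
river: ρ → (-4,13,5)
river: ρ → (5,7,-10)
river: ρ → (-10,13,2)
river: ρ → (2,15,-3)
river: ρ → (-3,15,2)
river: ρ → (2,13,-10)
river: ρ → (-10,7,5)
ρ-cycle length = 16 (tail of 2 descent steps not counted)

16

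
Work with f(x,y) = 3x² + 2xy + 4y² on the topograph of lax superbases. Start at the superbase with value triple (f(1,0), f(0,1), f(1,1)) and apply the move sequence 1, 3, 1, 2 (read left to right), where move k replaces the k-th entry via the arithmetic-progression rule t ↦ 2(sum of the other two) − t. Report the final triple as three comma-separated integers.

start (3,4,9) = (f(1,0),f(0,1),f(1,1))
replace slot 1: 2·(4+9) − 3 = 23 → (23,4,9)
replace slot 3: 2·(23+4) − 9 = 45 → (23,4,45)
replace slot 1: 2·(4+45) − 23 = 75 → (75,4,45)
replace slot 2: 2·(75+45) − 4 = 236 → (75,236,45)

75,236,45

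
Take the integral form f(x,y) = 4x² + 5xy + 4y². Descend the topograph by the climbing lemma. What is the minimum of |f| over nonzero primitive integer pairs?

translate: b→-3 (≡5 mod 8), so (4,5,4)→(4,-3,3)
flip: (4,-3,3)→(3,3,4)
reduced (well bottom): (3,3,4) with a≤c, −a<b≤a
well minimum = a = 3

3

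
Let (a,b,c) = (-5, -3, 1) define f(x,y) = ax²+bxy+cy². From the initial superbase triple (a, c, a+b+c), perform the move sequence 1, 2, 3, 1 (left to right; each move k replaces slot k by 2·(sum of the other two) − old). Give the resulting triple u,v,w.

start (-5,1,-7) = (f(1,0),f(0,1),f(1,1))
replace slot 1: 2·(1+(-7)) − (-5) = -7 → (-7,1,-7)
replace slot 2: 2·((-7)+(-7)) − 1 = -29 → (-7,-29,-7)
replace slot 3: 2·((-7)+(-29)) − (-7) = -65 → (-7,-29,-65)
replace slot 1: 2·((-29)+(-65)) − (-7) = -181 → (-181,-29,-65)

-181,-29,-65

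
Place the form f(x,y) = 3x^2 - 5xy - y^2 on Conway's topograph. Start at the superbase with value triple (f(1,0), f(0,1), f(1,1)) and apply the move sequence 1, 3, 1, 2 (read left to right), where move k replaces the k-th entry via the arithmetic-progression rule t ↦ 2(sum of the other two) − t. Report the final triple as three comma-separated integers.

start (3,-1,-3) = (f(1,0),f(0,1),f(1,1))
replace slot 1: 2·((-1)+(-3)) − 3 = -11 → (-11,-1,-3)
replace slot 3: 2·((-11)+(-1)) − (-3) = -21 → (-11,-1,-21)
replace slot 1: 2·((-1)+(-21)) − (-11) = -33 → (-33,-1,-21)
replace slot 2: 2·((-33)+(-21)) − (-1) = -107 → (-33,-107,-21)

-33,-107,-21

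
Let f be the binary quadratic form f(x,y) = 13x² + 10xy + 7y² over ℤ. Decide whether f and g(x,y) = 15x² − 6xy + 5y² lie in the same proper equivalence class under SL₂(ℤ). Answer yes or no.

D₁ = -264, D₂ = -264
f: flip: (13,10,7)→(7,-10,13)
f: translate: b→4 (≡-10 mod 14), so (7,-10,13)→(7,4,10)
f: reduced (well bottom): (7,4,10) with a≤c, −a<b≤a
g: flip: (15,-6,5)→(5,6,15)
g: translate: b→-4 (≡6 mod 10), so (5,6,15)→(5,-4,14)
g: reduced (well bottom): (5,-4,14) with a≤c, −a<b≤a
reduced forms (7, 4, 10) vs (5, -4, 14) ⇒ inequivalent

no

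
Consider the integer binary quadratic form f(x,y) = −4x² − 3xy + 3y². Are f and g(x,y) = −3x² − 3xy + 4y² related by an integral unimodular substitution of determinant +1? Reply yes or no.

D₁ = 57, D₂ = 57
river cycle of f (length 6): (3, 3, -4), (-4, 5, 2), (2, 7, -1), (-1, 7, 2), (2, 5, -4), (-4, 3, 3)
river cycle of g (length 6): (4, 3, -3), (-3, 3, 4), (4, 5, -2), (-2, 7, 1), (1, 7, -2), (-2, 5, 4)
cycles differ ⇒ inequivalent

no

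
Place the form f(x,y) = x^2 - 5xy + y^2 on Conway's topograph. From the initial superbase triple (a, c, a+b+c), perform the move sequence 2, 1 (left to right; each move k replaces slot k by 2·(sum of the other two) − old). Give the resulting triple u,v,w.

start (1,1,-3) = (f(1,0),f(0,1),f(1,1))
replace slot 2: 2·(1+(-3)) − 1 = -5 → (1,-5,-3)
replace slot 1: 2·((-5)+(-3)) − 1 = -17 → (-17,-5,-3)

-17,-5,-3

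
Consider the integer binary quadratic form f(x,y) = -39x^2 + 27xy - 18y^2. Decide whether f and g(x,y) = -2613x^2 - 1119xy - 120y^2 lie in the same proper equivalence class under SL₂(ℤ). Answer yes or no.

D₁ = -2079, D₂ = -2079
f is negative-definite; reduce −f:
−f: flip: (39,-27,18)→(18,27,39)
−f: translate: b→-9 (≡27 mod 36), so (18,27,39)→(18,-9,30)
−f: reduced (well bottom): (18,-9,30) with a≤c, −a<b≤a
flip sign back: reduced form of f is (-18,9,-30)
g is negative-definite; reduce −g:
−g: flip: (2613,1119,120)→(120,-1119,2613)
−g: translate: b→81 (≡-1119 mod 240), so (120,-1119,2613)→(120,81,18)
−g: flip: (120,81,18)→(18,-81,120)
−g: translate: b→-9 (≡-81 mod 36), so (18,-81,120)→(18,-9,30)
−g: reduced (well bottom): (18,-9,30) with a≤c, −a<b≤a
flip sign back: reduced form of g is (-18,9,-30)
reduced forms (-18, 9, -30) vs (-18, 9, -30) ⇒ equivalent

yes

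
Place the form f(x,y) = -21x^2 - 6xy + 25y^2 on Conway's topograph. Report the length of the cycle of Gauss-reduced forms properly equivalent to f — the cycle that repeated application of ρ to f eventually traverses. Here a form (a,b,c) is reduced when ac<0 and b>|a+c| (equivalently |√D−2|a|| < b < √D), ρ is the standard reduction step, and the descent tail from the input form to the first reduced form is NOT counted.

D = 2136, ⌊√D⌋ = 46
descent: ρ → (25,6,-21)  [lands on river]
river: ρ → (-21,36,10)
river: ρ → (10,44,-5)
river: ρ → (-5,46,1)
river: ρ → (1,46,-5)
river: ρ → (-5,44,10)
river: ρ → (10,36,-21)
river: ρ → (-21,6,25)
river: ρ → (25,44,-2)
river: ρ → (-2,44,25)
ρ-cycle length = 10 (tail of 1 descent step not counted)

10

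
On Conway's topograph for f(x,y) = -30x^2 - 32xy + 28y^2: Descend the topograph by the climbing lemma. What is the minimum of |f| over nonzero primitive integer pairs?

descent: ρ → (28,32,-30)  [lands on river]
river: ρ → (-30,28,30)
river: ρ → (30,32,-28)
river: ρ → (-28,24,34)
river: ρ → (34,44,-18)
river: ρ → (-18,64,4)
river: ρ → (4,64,-18)
river: ρ → (-18,44,34)
river: ρ → (34,24,-28)
river: ρ → (-28,32,30)
river: ρ → (30,28,-30)
river: ρ → (-30,32,28)
river: ρ → (28,24,-34)
river: ρ → (-34,44,18)
river: ρ → (18,64,-4)
river: ρ → (-4,64,18)
river: ρ → (18,44,-34)
river: ρ → (-34,24,28)
closes: descent 1, river 18
min |a| on river = 4

4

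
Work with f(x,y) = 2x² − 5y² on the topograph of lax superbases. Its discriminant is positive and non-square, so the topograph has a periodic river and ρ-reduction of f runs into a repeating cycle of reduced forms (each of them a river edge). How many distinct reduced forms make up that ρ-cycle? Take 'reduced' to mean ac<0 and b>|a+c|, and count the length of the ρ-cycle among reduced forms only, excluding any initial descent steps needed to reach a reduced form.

D = 40, ⌊√D⌋ = 6
descent: ρ → (-5,0,2)
descent: ρ → (2,4,-3)  [lands on river]
river: ρ → (-3,2,3)
river: ρ → (3,4,-2)
river: ρ → (-2,4,3)
river: ρ → (3,2,-3)
river: ρ → (-3,4,2)
ρ-cycle length = 6 (tail of 2 descent steps not counted)

6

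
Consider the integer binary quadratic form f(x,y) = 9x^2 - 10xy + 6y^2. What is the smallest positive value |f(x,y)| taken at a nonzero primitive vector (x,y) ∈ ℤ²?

translate: b→8 (≡-10 mod 18), so (9,-10,6)→(9,8,5)
flip: (9,8,5)→(5,-8,9)
translate: b→2 (≡-8 mod 10), so (5,-8,9)→(5,2,6)
reduced (well bottom): (5,2,6) with a≤c, −a<b≤a
well minimum = a = 5

5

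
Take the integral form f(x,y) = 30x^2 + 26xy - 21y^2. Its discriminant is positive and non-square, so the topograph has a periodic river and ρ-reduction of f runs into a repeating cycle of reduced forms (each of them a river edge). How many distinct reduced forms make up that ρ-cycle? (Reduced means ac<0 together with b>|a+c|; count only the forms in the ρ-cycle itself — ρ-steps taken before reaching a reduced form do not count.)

D = 3196, ⌊√D⌋ = 56
river: ρ → (-21,16,35)
river: ρ → (35,54,-2)
river: ρ → (-2,54,35)
river: ρ → (35,16,-21)
river: ρ → (-21,26,30)
river: ρ → (30,34,-17)
river: ρ → (-17,34,30)
river: ρ → (30,26,-21)
ρ-cycle length = 8 (tail of 0 descent steps not counted)

8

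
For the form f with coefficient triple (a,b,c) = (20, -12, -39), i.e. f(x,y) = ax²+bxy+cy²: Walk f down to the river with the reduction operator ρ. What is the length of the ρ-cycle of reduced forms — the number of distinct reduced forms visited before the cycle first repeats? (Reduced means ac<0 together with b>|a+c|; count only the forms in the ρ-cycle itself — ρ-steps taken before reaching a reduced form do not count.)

D = 3264, ⌊√D⌋ = 57
descent: ρ → (-39,12,20)
descent: ρ → (20,28,-31)  [lands on river]
river: ρ → (-31,34,17)
river: ρ → (17,34,-31)
river: ρ → (-31,28,20)
river: ρ → (20,52,-7)
river: ρ → (-7,46,41)
river: ρ → (41,36,-12)
river: ρ → (-12,36,41)
river: ρ → (41,46,-7)
river: ρ → (-7,52,20)
ρ-cycle length = 10 (tail of 2 descent steps not counted)

10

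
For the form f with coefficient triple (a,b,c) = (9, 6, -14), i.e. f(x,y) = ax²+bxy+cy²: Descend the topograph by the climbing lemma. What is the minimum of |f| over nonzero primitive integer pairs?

river: ρ → (-14,22,1)
river: ρ → (1,22,-14)
river: ρ → (-14,6,9)
river: ρ → (9,12,-11)
river: ρ → (-11,10,10)
river: ρ → (10,10,-11)
river: ρ → (-11,12,9)
river: ρ → (9,6,-14)
closes: descent 0, river 8
min |a| on river = 1

1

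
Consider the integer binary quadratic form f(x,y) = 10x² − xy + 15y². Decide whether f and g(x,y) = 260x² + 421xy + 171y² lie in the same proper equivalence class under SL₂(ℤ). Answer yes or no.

D₁ = -599, D₂ = -599
f: reduced (well bottom): (10,-1,15) with a≤c, −a<b≤a
g: translate: b→-99 (≡421 mod 520), so (260,421,171)→(260,-99,10)
g: flip: (260,-99,10)→(10,99,260)
g: translate: b→-1 (≡99 mod 20), so (10,99,260)→(10,-1,15)
g: reduced (well bottom): (10,-1,15) with a≤c, −a<b≤a
reduced forms (10, -1, 15) vs (10, -1, 15) ⇒ equivalent

yes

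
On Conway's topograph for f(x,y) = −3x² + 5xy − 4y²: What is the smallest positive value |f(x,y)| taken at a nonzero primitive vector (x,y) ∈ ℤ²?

translate: b→1 (≡-5 mod 6), so (3,-5,4)→(3,1,2)
flip: (3,1,2)→(2,-1,3)
reduced (well bottom): (2,-1,3) with a≤c, −a<b≤a
well minimum |f| = |-2| = 2 (negative-definite)

2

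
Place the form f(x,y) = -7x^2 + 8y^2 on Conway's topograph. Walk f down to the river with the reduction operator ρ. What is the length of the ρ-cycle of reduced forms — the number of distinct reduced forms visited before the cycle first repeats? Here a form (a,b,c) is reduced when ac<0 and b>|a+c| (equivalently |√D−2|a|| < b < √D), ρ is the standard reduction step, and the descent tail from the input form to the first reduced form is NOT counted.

D = 224, ⌊√D⌋ = 14
descent: ρ → (8,0,-7)
descent: ρ → (-7,14,1)  [lands on river]
river: ρ → (1,14,-7)
ρ-cycle length = 2 (tail of 2 descent steps not counted)

2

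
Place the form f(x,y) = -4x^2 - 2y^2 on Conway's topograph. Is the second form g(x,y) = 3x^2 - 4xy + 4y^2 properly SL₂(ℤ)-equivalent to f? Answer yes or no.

D₁ = -32, D₂ = -32
f is negative-definite; reduce −f:
−f: flip: (4,0,2)→(2,0,4)
−f: reduced (well bottom): (2,0,4) with a≤c, −a<b≤a
flip sign back: reduced form of f is (-2,0,-4)
g: translate: b→2 (≡-4 mod 6), so (3,-4,4)→(3,2,3)
g: reduced (well bottom): (3,2,3) with a≤c, −a<b≤a
reduced forms (-2, 0, -4) vs (3, 2, 3) ⇒ inequivalent

no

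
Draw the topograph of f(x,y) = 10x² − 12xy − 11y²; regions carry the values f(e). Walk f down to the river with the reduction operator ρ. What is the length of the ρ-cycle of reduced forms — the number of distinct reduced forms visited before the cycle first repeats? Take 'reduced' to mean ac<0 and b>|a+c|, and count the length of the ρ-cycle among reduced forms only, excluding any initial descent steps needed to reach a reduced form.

D = 584, ⌊√D⌋ = 24
descent: ρ → (-11,12,10)  [lands on river]
river: ρ → (10,8,-13)
river: ρ → (-13,18,5)
river: ρ → (5,22,-5)
river: ρ → (-5,18,13)
river: ρ → (13,8,-10)
river: ρ → (-10,12,11)
river: ρ → (11,10,-11)
ρ-cycle length = 8 (tail of 1 descent step not counted)

8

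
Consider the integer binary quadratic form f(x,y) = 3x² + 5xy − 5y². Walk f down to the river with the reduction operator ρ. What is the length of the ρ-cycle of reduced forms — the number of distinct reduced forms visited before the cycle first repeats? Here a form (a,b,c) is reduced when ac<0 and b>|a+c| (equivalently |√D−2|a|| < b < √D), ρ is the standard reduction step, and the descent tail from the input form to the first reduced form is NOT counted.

D = 85, ⌊√D⌋ = 9
river: ρ → (-5,5,3)
river: ρ → (3,7,-3)
river: ρ → (-3,5,5)
river: ρ → (5,5,-3)
river: ρ → (-3,7,3)
river: ρ → (3,5,-5)
ρ-cycle length = 6 (tail of 0 descent steps not counted)

6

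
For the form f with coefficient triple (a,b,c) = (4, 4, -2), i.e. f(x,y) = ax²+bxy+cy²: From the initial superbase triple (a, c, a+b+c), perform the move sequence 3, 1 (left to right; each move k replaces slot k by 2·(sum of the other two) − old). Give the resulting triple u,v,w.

start (4,-2,6) = (f(1,0),f(0,1),f(1,1))
replace slot 3: 2·(4+(-2)) − 6 = -2 → (4,-2,-2)
replace slot 1: 2·((-2)+(-2)) − 4 = -12 → (-12,-2,-2)

-12,-2,-2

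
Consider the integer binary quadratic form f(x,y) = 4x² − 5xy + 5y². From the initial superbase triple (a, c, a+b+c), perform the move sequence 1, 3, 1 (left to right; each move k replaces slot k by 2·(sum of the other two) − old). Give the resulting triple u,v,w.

start (4,5,4) = (f(1,0),f(0,1),f(1,1))
replace slot 1: 2·(5+4) − 4 = 14 → (14,5,4)
replace slot 3: 2·(14+5) − 4 = 34 → (14,5,34)
replace slot 1: 2·(5+34) − 14 = 64 → (64,5,34)

64,5,34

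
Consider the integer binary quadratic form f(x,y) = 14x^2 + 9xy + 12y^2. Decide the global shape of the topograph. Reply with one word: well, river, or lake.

D = b²−4ac = 9² − 4·14·12 = -591
D < 0 ⇒ definite ⇒ every region one sign ⇒ single well

well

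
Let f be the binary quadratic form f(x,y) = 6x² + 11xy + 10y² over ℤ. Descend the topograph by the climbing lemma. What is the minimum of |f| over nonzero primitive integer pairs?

translate: b→-1 (≡11 mod 12), so (6,11,10)→(6,-1,5)
flip: (6,-1,5)→(5,1,6)
reduced (well bottom): (5,1,6) with a≤c, −a<b≤a
well minimum = a = 5

5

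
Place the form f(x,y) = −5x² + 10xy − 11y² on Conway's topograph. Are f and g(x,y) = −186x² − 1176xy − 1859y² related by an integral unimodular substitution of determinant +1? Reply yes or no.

D₁ = -120, D₂ = -120
f is negative-definite; reduce −f:
−f: translate: b→0 (≡-10 mod 10), so (5,-10,11)→(5,0,6)
−f: reduced (well bottom): (5,0,6) with a≤c, −a<b≤a
flip sign back: reduced form of f is (-5,0,-6)
g is negative-definite; reduce −g:
−g: translate: b→60 (≡1176 mod 372), so (186,1176,1859)→(186,60,5)
−g: flip: (186,60,5)→(5,-60,186)
−g: translate: b→0 (≡-60 mod 10), so (5,-60,186)→(5,0,6)
−g: reduced (well bottom): (5,0,6) with a≤c, −a<b≤a
flip sign back: reduced form of g is (-5,0,-6)
reduced forms (-5, 0, -6) vs (-5, 0, -6) ⇒ equivalent

yes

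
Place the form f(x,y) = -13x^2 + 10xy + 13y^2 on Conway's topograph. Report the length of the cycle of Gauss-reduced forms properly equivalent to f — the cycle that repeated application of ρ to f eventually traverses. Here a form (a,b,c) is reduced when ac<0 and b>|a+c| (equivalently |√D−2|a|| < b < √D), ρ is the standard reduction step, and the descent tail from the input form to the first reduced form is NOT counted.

D = 776, ⌊√D⌋ = 27
river: ρ → (13,16,-10)
river: ρ → (-10,24,5)
river: ρ → (5,26,-5)
river: ρ → (-5,24,10)
river: ρ → (10,16,-13)
river: ρ → (-13,10,13)
ρ-cycle length = 6 (tail of 0 descent steps not counted)

6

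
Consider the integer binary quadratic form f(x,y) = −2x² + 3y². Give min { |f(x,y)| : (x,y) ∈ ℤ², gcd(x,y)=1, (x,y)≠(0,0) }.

descent: ρ → (3,0,-2)
descent: ρ → (-2,4,1)  [lands on river]
river: ρ → (1,4,-2)
closes: descent 2, river 2
min |a| on river = 1

1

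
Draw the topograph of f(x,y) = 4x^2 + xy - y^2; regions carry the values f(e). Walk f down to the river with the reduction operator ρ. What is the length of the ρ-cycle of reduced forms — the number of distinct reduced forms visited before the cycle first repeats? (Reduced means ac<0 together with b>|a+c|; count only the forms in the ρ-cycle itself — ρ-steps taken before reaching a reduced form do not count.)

D = 17, ⌊√D⌋ = 4
descent: ρ → (-1,3,2)  [lands on river]
river: ρ → (2,1,-2)
river: ρ → (-2,3,1)
river: ρ → (1,3,-2)
river: ρ → (-2,1,2)
river: ρ → (2,3,-1)
ρ-cycle length = 6 (tail of 1 descent step not counted)

6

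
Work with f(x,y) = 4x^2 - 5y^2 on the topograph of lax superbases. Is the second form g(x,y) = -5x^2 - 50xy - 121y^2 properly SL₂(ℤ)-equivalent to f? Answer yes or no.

D₁ = 80, D₂ = 80
river cycle of f (length 2): (4, 8, -1), (-1, 8, 4)
river cycle of g (length 2): (4, 8, -1), (-1, 8, 4)
cycles coincide ⇒ equivalent

yes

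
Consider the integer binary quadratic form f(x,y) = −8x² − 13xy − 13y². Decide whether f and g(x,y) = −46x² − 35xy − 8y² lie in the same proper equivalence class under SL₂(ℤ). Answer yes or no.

D₁ = -247, D₂ = -247
f is negative-definite; reduce −f:
−f: translate: b→-3 (≡13 mod 16), so (8,13,13)→(8,-3,8)
−f: flip: (8,-3,8)→(8,3,8)
−f: reduced (well bottom): (8,3,8) with a≤c, −a<b≤a
flip sign back: reduced form of f is (-8,-3,-8)
g is negative-definite; reduce −g:
−g: flip: (46,35,8)→(8,-35,46)
−g: translate: b→-3 (≡-35 mod 16), so (8,-35,46)→(8,-3,8)
−g: flip: (8,-3,8)→(8,3,8)
−g: reduced (well bottom): (8,3,8) with a≤c, −a<b≤a
flip sign back: reduced form of g is (-8,-3,-8)
reduced forms (-8, -3, -8) vs (-8, -3, -8) ⇒ equivalent

yes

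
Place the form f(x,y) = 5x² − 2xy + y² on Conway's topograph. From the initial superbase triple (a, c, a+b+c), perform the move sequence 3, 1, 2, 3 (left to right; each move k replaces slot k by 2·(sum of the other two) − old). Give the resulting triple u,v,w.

start (5,1,4) = (f(1,0),f(0,1),f(1,1))
replace slot 3: 2·(5+1) − 4 = 8 → (5,1,8)
replace slot 1: 2·(1+8) − 5 = 13 → (13,1,8)
replace slot 2: 2·(13+8) − 1 = 41 → (13,41,8)
replace slot 3: 2·(13+41) − 8 = 100 → (13,41,100)

13,41,100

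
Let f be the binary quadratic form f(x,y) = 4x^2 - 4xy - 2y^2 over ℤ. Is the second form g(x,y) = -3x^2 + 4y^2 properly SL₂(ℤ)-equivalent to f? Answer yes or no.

D₁ = 48, D₂ = 48
river cycle of f (length 2): (-2, 4, 4), (4, 4, -2)
river cycle of g (length 2): (-3, 6, 1), (1, 6, -3)
cycles differ ⇒ inequivalent

no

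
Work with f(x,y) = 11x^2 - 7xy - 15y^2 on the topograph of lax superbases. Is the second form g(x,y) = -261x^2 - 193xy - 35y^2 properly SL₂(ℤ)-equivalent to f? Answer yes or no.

D₁ = 709, D₂ = 709
river cycle of f (length 34): (-15, 7, 11), (11, 15, -11), (-11, 7, 15), (15, 23, -3), (-3, 25, 7), (7, 17, -15), (-15, 13, 9), (9, 23, -5), (-5, 17, 21), (21, 25, -1), … (24 more)
river cycle of g (length 34): (3, 23, -15), (-15, 7, 11), (11, 15, -11), (-11, 7, 15), (15, 23, -3), (-3, 25, 7), (7, 17, -15), (-15, 13, 9), (9, 23, -5), (-5, 17, 21), … (24 more)
cycles coincide ⇒ equivalent

yes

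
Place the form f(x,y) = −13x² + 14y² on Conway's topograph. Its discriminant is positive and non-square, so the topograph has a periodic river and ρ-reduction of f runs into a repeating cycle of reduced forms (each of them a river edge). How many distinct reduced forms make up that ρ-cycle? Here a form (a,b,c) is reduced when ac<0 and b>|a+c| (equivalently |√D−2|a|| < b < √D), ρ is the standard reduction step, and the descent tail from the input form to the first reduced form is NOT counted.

D = 728, ⌊√D⌋ = 26
descent: ρ → (14,0,-13)
descent: ρ → (-13,26,1)  [lands on river]
river: ρ → (1,26,-13)
ρ-cycle length = 2 (tail of 2 descent steps not counted)

2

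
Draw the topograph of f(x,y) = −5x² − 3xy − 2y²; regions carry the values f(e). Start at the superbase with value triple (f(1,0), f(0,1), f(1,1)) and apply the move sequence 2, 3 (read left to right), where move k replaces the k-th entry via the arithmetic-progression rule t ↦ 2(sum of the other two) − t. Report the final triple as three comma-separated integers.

start (-5,-2,-10) = (f(1,0),f(0,1),f(1,1))
replace slot 2: 2·((-5)+(-10)) − (-2) = -28 → (-5,-28,-10)
replace slot 3: 2·((-5)+(-28)) − (-10) = -56 → (-5,-28,-56)

-5,-28,-56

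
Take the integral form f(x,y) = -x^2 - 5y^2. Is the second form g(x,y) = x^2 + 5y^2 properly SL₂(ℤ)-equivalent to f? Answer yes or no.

D₁ = -20, D₂ = -20
f is negative-definite; reduce −f:
−f: reduced (well bottom): (1,0,5) with a≤c, −a<b≤a
flip sign back: reduced form of f is (-1,0,-5)
g: reduced (well bottom): (1,0,5) with a≤c, −a<b≤a
reduced forms (-1, 0, -5) vs (1, 0, 5) ⇒ inequivalent

no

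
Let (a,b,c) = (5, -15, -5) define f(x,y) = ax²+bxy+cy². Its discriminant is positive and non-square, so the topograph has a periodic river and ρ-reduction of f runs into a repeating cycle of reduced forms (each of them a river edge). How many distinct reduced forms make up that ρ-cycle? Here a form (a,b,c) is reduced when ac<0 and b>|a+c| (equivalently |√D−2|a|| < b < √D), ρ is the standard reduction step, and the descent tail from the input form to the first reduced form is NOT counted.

D = 325, ⌊√D⌋ = 18
descent: ρ → (-5,15,5)  [lands on river]
river: ρ → (5,15,-5)
ρ-cycle length = 2 (tail of 1 descent step not counted)

2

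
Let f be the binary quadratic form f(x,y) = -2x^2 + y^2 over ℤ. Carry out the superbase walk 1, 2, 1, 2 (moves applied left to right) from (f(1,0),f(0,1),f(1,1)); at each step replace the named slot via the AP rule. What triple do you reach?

start (-2,1,-1) = (f(1,0),f(0,1),f(1,1))
replace slot 1: 2·(1+(-1)) − (-2) = 2 → (2,1,-1)
replace slot 2: 2·(2+(-1)) − 1 = 1 → (2,1,-1)
replace slot 1: 2·(1+(-1)) − 2 = -2 → (-2,1,-1)
replace slot 2: 2·((-2)+(-1)) − 1 = -7 → (-2,-7,-1)

-2,-7,-1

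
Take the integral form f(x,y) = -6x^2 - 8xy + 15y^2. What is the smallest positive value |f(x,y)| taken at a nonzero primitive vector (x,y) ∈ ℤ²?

descent: ρ → (15,8,-6)
descent: ρ → (-6,16,7)  [lands on river]
river: ρ → (7,12,-10)
river: ρ → (-10,8,9)
river: ρ → (9,10,-9)
river: ρ → (-9,8,10)
river: ρ → (10,12,-7)
river: ρ → (-7,16,6)
river: ρ → (6,20,-1)
river: ρ → (-1,20,6)
river: ρ → (6,16,-7)
river: ρ → (-7,12,10)
river: ρ → (10,8,-9)
river: ρ → (-9,10,9)
river: ρ → (9,8,-10)
river: ρ → (-10,12,7)
river: ρ → (7,16,-6)
river: ρ → (-6,20,1)
river: ρ → (1,20,-6)
closes: descent 2, river 18
min |a| on river = 1

1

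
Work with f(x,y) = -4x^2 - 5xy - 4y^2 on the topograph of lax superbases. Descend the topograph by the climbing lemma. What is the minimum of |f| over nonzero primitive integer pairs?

translate: b→-3 (≡5 mod 8), so (4,5,4)→(4,-3,3)
flip: (4,-3,3)→(3,3,4)
reduced (well bottom): (3,3,4) with a≤c, −a<b≤a
well minimum |f| = |-3| = 3 (negative-definite)

3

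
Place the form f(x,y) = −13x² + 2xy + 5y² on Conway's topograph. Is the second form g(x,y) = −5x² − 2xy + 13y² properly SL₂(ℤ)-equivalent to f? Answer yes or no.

D₁ = 264, D₂ = 264
river cycle of f (length 6): (5, 8, -10), (-10, 12, 3), (3, 12, -10), (-10, 8, 5), (5, 12, -6), (-6, 12, 5)
river cycle of g (length 6): (-5, 8, 10), (10, 12, -3), (-3, 12, 10), (10, 8, -5), (-5, 12, 6), (6, 12, -5)
cycles differ ⇒ inequivalent

no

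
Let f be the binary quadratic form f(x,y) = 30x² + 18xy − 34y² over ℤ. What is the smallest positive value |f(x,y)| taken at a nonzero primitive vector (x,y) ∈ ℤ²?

river: ρ → (-34,50,14)
river: ρ → (14,62,-10)
river: ρ → (-10,58,26)
river: ρ → (26,46,-22)
river: ρ → (-22,42,30)
river: ρ → (30,18,-34)
closes: descent 0, river 6
min |a| on river = 10

10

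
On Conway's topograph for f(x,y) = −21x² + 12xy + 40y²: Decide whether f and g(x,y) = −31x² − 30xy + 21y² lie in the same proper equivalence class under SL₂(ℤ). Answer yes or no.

D₁ = 3504, D₂ = 3504
river cycle of f (length 10): (-21, 54, 7), (7, 58, -5), (-5, 52, 40), (40, 28, -17), (-17, 40, 28), (28, 16, -29), (-29, 42, 15), (15, 48, -20), (-20, 32, 31), (31, 30, -21)
river cycle of g (length 10): (21, 30, -31), (-31, 32, 20), (20, 48, -15), (-15, 42, 29), (29, 16, -28), (-28, 40, 17), (17, 28, -40), (-40, 52, 5), (5, 58, -7), (-7, 54, 21)
cycles differ ⇒ inequivalent

no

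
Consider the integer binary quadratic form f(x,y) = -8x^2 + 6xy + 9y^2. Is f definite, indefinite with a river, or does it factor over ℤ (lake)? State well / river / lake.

D = b²−4ac = 6² − 4·(-8)·9 = 324
D = 18² is a perfect square ⇒ form factors over ℤ ⇒ lakes

lake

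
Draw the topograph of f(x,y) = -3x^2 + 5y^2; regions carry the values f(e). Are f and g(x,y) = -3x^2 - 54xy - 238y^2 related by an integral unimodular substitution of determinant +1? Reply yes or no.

D₁ = 60, D₂ = 60
river cycle of f (length 2): (-3, 6, 2), (2, 6, -3)
river cycle of g (length 2): (-3, 6, 2), (2, 6, -3)
cycles coincide ⇒ equivalent

yes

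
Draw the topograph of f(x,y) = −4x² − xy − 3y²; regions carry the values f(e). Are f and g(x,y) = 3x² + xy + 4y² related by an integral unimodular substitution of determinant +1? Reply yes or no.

D₁ = -47, D₂ = -47
f is negative-definite; reduce −f:
−f: flip: (4,1,3)→(3,-1,4)
−f: reduced (well bottom): (3,-1,4) with a≤c, −a<b≤a
flip sign back: reduced form of f is (-3,1,-4)
g: reduced (well bottom): (3,1,4) with a≤c, −a<b≤a
reduced forms (-3, 1, -4) vs (3, 1, 4) ⇒ inequivalent

no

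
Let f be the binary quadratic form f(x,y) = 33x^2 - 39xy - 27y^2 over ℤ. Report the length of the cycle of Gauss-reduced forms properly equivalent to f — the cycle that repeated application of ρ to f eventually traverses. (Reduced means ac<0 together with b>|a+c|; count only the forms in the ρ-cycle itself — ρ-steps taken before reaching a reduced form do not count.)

D = 5085, ⌊√D⌋ = 71
descent: ρ → (-27,39,33)  [lands on river]
river: ρ → (33,27,-33)
river: ρ → (-33,39,27)
river: ρ → (27,69,-3)
river: ρ → (-3,69,27)
river: ρ → (27,39,-33)
river: ρ → (-33,27,33)
river: ρ → (33,39,-27)
river: ρ → (-27,69,3)
river: ρ → (3,69,-27)
ρ-cycle length = 10 (tail of 1 descent step not counted)

10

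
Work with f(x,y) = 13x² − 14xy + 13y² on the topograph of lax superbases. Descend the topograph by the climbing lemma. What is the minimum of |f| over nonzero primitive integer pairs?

translate: b→12 (≡-14 mod 26), so (13,-14,13)→(13,12,12)
flip: (13,12,12)→(12,-12,13)
translate: b→12 (≡-12 mod 24), so (12,-12,13)→(12,12,13)
reduced (well bottom): (12,12,13) with a≤c, −a<b≤a
well minimum = a = 12

12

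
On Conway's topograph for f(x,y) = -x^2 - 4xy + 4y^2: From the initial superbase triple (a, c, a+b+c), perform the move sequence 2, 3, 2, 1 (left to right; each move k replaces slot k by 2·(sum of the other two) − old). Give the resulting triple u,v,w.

start (-1,4,-1) = (f(1,0),f(0,1),f(1,1))
replace slot 2: 2·((-1)+(-1)) − 4 = -8 → (-1,-8,-1)
replace slot 3: 2·((-1)+(-8)) − (-1) = -17 → (-1,-8,-17)
replace slot 2: 2·((-1)+(-17)) − (-8) = -28 → (-1,-28,-17)
replace slot 1: 2·((-28)+(-17)) − (-1) = -89 → (-89,-28,-17)

-89,-28,-17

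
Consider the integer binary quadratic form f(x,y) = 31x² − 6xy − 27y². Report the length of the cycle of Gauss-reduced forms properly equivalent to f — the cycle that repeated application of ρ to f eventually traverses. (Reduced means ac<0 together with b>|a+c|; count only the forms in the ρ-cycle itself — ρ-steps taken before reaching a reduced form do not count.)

D = 3384, ⌊√D⌋ = 58
descent: ρ → (-27,6,31)  [lands on river]
river: ρ → (31,56,-2)
river: ρ → (-2,56,31)
river: ρ → (31,6,-27)
river: ρ → (-27,48,10)
river: ρ → (10,52,-17)
river: ρ → (-17,50,13)
river: ρ → (13,54,-9)
river: ρ → (-9,54,13)
river: ρ → (13,50,-17)
river: ρ → (-17,52,10)
river: ρ → (10,48,-27)
ρ-cycle length = 12 (tail of 1 descent step not counted)

12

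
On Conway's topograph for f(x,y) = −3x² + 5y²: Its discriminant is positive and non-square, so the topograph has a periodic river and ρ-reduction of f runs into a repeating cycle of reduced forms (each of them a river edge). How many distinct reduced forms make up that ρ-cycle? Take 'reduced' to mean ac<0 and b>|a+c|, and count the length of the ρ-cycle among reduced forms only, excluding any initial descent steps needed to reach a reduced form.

D = 60, ⌊√D⌋ = 7
descent: ρ → (5,0,-3)
descent: ρ → (-3,6,2)  [lands on river]
river: ρ → (2,6,-3)
ρ-cycle length = 2 (tail of 2 descent steps not counted)

2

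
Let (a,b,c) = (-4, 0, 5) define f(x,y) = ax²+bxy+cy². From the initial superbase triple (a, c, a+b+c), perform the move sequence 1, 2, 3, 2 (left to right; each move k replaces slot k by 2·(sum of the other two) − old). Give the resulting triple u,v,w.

start (-4,5,1) = (f(1,0),f(0,1),f(1,1))
replace slot 1: 2·(5+1) − (-4) = 16 → (16,5,1)
replace slot 2: 2·(16+1) − 5 = 29 → (16,29,1)
replace slot 3: 2·(16+29) − 1 = 89 → (16,29,89)
replace slot 2: 2·(16+89) − 29 = 181 → (16,181,89)

16,181,89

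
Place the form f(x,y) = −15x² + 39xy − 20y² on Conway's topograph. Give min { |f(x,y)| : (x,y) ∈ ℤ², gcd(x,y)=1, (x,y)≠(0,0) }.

descent: ρ → (-20,1,4)
descent: ρ → (4,15,-6)  [lands on river]
river: ρ → (-6,9,10)
river: ρ → (10,11,-5)
river: ρ → (-5,9,12)
river: ρ → (12,15,-2)
river: ρ → (-2,17,4)
closes: descent 2, river 6
min |a| on river = 2

2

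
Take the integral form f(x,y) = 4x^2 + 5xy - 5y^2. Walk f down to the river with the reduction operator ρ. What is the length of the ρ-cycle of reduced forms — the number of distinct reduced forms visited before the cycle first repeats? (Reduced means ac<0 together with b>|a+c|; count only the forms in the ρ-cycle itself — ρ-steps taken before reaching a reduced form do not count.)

D = 105, ⌊√D⌋ = 10
river: ρ → (-5,5,4)
river: ρ → (4,3,-6)
river: ρ → (-6,9,1)
river: ρ → (1,9,-6)
river: ρ → (-6,3,4)
river: ρ → (4,5,-5)
ρ-cycle length = 6 (tail of 0 descent steps not counted)

6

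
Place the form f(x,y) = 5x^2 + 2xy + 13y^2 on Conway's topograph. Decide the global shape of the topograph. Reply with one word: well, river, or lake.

D = b²−4ac = 2² − 4·5·13 = -256
D < 0 ⇒ definite ⇒ every region one sign ⇒ single well

well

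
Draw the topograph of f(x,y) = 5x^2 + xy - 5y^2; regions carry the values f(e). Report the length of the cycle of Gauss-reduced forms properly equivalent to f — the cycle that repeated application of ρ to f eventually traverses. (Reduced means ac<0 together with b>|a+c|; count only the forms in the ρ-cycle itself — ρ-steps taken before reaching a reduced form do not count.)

D = 101, ⌊√D⌋ = 10
river: ρ → (-5,9,1)
river: ρ → (1,9,-5)
river: ρ → (-5,1,5)
river: ρ → (5,9,-1)
river: ρ → (-1,9,5)
river: ρ → (5,1,-5)
ρ-cycle length = 6 (tail of 0 descent steps not counted)

6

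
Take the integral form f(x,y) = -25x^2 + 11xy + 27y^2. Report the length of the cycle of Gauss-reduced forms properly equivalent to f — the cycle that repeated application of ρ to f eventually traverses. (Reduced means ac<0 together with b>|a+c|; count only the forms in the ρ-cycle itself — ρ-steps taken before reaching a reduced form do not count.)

D = 2821, ⌊√D⌋ = 53
river: ρ → (27,43,-9)
river: ρ → (-9,47,17)
river: ρ → (17,21,-35)
river: ρ → (-35,49,3)
river: ρ → (3,53,-1)
river: ρ → (-1,53,3)
river: ρ → (3,49,-35)
river: ρ → (-35,21,17)
river: ρ → (17,47,-9)
river: ρ → (-9,43,27)
river: ρ → (27,11,-25)
river: ρ → (-25,39,13)
river: ρ → (13,39,-25)
river: ρ → (-25,11,27)
ρ-cycle length = 14 (tail of 0 descent steps not counted)

14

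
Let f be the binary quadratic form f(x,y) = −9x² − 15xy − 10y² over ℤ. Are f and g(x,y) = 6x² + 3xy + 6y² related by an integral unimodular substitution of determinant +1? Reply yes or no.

D₁ = -135, D₂ = -135
f is negative-definite; reduce −f:
−f: translate: b→-3 (≡15 mod 18), so (9,15,10)→(9,-3,4)
−f: flip: (9,-3,4)→(4,3,9)
−f: reduced (well bottom): (4,3,9) with a≤c, −a<b≤a
flip sign back: reduced form of f is (-4,-3,-9)
g: reduced (well bottom): (6,3,6) with a≤c, −a<b≤a
reduced forms (-4, -3, -9) vs (6, 3, 6) ⇒ inequivalent

no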